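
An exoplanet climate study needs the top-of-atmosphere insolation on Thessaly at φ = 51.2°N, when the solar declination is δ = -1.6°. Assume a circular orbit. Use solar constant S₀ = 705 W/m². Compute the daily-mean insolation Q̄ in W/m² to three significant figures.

Q̄ ≈ 133 W/m²

cos H₀ = −tan(+51.2°) tan(-1.600°) = 0.0347, H₀ = 1.5360 rad.
Bracket: H₀ sin φ sin δ + cos φ cos δ sin H₀ = 1.5360×0.77934×-0.02792 + 0.62660×0.99961×0.99940 = -0.033422 + 0.625980 = 0.592558.
Q̄ = (S₀/π) × [bracket] = (705/π) × 0.592558 = 133.0 W/m².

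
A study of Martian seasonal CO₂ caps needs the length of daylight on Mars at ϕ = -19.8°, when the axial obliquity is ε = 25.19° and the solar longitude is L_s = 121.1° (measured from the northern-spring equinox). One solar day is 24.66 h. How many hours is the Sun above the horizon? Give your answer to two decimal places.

11.22 h

Solar declination: sin δ = sin ε · sin L_s = sin 25.19° × sin 121.1° = 0.36445, so δ = +21.373°.
cos h₀ = −tan ϕ · tan δ = −tan(-19.8°) × tan(+21.373°) = 0.1409, so h₀ = 1.4294 rad = 81.90°.
Daylight = 2h₀/(2π) × 24.66 h = (1.4294/π) × 24.66 = 11.22 h.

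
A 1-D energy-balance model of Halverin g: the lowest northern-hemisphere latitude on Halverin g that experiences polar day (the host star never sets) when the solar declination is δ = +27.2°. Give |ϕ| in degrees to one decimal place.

Polar day requires cos h₀ = −tan ϕ tan δ ≤ −1, i.e. tan ϕ tan δ ≥ 1.
The boundary is |tan ϕ| · |tan δ| = 1, so |ϕ| = 90° − |δ| = 90° − 27.2° = 62.8° in the northern hemisphere.

|ϕ| = 62.8°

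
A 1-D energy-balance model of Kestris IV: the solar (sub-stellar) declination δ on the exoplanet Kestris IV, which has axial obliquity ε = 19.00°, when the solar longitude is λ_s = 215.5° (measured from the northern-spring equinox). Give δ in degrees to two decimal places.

sin δ = sin ε · sin λ_s = sin 19.00° × sin 215.5° = -0.189058.
δ = arcsin(-0.189058) = -10.90°.

δ = -10.90°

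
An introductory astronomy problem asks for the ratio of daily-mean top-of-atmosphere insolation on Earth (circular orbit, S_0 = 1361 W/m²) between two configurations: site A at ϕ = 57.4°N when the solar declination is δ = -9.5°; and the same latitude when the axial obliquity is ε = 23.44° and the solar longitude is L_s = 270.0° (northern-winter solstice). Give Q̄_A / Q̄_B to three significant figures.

Q̄_A / Q̄_B ≈ 3.82

— Configuration A (ϕ=+57.4°):
cos h₀ = −tan(+57.4°) tan(-9.500°) = 0.2617, h₀ = 1.3060 rad.
Bracket: h₀ sin ϕ sin δ + cos ϕ cos δ sin h₀ = 1.3060×0.84245×-0.16505 + 0.53877×0.98629×0.96516 = -0.181595 + 0.512870 = 0.331275.
Q̄ = (S_0/π) × [bracket] = (1361/π) × 0.331275 = 143.51 W/m².
— Configuration B (ϕ=+57.4°):
Solar declination: sin δ = sin ε · sin L_s = sin 23.44° × sin 270.0° = -0.39779, so δ = -23.440°.
cos h₀ = −tan(+57.4°) tan(-23.440°) = 0.6780, h₀ = 0.8258 rad.
Bracket: h₀ sin ϕ sin δ + cos ϕ cos δ sin h₀ = 0.8258×0.84245×-0.39779 + 0.53877×0.91748×0.73511 = -0.276741 + 0.363373 = 0.086632.
Q̄ = (S_0/π) × [bracket] = (1361/π) × 0.086632 = 37.531 W/m².
Ratio Q̄_A / Q̄_B = 143.51 / 37.531 = 3.824.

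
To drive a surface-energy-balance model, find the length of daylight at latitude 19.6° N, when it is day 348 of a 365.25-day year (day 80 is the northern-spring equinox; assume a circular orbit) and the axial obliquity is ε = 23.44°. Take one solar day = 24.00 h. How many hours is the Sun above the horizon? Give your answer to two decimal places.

10.82 h

Solar longitude: λ_s = 360° × (348 − 80)/365.25 = 264.148°.
sin δ = sin 23.44° × sin 264.148° = -0.39572, so δ = -23.311°.
cos H₀ = −tan φ · tan δ = −tan(+19.6°) × tan(-23.311°) = 0.1534, so H₀ = 1.4168 rad = 81.17°.
Daylight = 2H₀/(2π) × 24.00 h = (1.4168/π) × 24.00 = 10.82 h.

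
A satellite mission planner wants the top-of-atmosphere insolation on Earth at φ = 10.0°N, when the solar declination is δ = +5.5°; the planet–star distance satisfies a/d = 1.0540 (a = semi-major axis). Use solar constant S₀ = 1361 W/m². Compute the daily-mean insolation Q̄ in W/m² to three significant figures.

Q̄ ≈ 484 W/m²

cos H₀ = −tan(+10.0°) tan(+5.500°) = -0.0170, H₀ = 1.5878 rad.
Bracket: H₀ sin φ sin δ + cos φ cos δ sin H₀ = 1.5878×0.17365×0.09585 + 0.98481×0.99540×0.99986 = 0.026428 + 0.980143 = 1.006571.
Inverse-square distance factor (a/d)² = 1.0540² = 1.110916.
Q̄ = (S₀/π) × 1.110916 × [bracket] = (1361/π) × 1.110916 × 1.006571 = 484.4 W/m².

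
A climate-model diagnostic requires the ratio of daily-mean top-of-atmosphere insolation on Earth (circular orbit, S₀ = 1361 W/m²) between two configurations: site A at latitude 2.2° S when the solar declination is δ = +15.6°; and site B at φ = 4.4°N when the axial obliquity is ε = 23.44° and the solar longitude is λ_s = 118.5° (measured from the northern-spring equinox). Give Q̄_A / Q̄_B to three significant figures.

— Configuration A (φ=-2.2°):
cos H₀ = −tan(-2.2°) tan(+15.600°) = 0.0107, H₀ = 1.5601 rad.
Bracket: H₀ sin φ sin δ + cos φ cos δ sin H₀ = 1.5601×-0.03839×0.26892 + 0.99926×0.96316×0.99994 = -0.016106 + 0.962390 = 0.946284.
Q̄ = (S₀/π) × [bracket] = (1361/π) × 0.946284 = 409.95 W/m².
— Configuration B (φ=+4.4°):
Solar declination: sin δ = sin ε · sin λ_s = sin 23.44° × sin 118.5° = 0.34958, so δ = +20.462°.
cos H₀ = −tan(+4.4°) tan(+20.462°) = -0.0287, H₀ = 1.5995 rad.
Bracket: H₀ sin φ sin δ + cos φ cos δ sin H₀ = 1.5995×0.07672×0.34958 + 0.99705×0.93691×0.99959 = 0.042898 + 0.933763 = 0.976661.
Q̄ = (S₀/π) × [bracket] = (1361/π) × 0.976661 = 423.11 W/m².
Ratio Q̄_A / Q̄_B = 409.95 / 423.11 = 0.9689.

Q̄_A / Q̄_B ≈ 0.969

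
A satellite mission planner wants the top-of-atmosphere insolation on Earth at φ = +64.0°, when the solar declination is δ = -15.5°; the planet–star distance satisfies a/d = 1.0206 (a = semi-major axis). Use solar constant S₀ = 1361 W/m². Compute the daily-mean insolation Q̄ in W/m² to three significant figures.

Q̄ ≈ 52.1 W/m²

cos H₀ = −tan(+64.0°) tan(-15.500°) = 0.5686, H₀ = 0.9660 rad.
Bracket: H₀ sin φ sin δ + cos φ cos δ sin H₀ = 0.9660×0.89879×-0.26724 + 0.43837×0.96363×0.82261 = -0.232026 + 0.347492 = 0.115466.
Inverse-square distance factor (a/d)² = 1.0206² = 1.041624.
Q̄ = (S₀/π) × 1.041624 × [bracket] = (1361/π) × 1.041624 × 0.115466 = 52.10 W/m².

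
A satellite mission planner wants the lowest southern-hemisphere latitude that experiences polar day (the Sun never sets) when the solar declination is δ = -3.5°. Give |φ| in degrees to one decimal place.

Polar day requires cos H₀ = −tan φ tan δ ≤ −1, i.e. tan φ tan δ ≥ 1.
The boundary is |tan φ| · |tan δ| = 1, so |φ| = 90° − |δ| = 90° − 3.5° = 86.5° in the southern hemisphere.

|φ| = 86.5°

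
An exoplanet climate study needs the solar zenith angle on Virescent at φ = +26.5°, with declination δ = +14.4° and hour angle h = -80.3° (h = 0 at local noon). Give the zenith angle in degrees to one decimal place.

cos θ_z = sin φ sin δ + cos φ cos δ cos h = 0.110965 + 0.146050 = 0.257015.
θ_z = arccos(0.257015) = 75.1°.

θ_z = 75.1°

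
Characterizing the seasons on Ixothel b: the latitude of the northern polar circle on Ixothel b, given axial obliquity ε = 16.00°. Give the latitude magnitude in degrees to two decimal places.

74.00°

The polar circle is the lowest latitude that experiences at least one full rotation of continuous daylight at the northern-summer solstice; it lies at |ϕ| = 90° − ε = 90° − 16.00° = 74.00°.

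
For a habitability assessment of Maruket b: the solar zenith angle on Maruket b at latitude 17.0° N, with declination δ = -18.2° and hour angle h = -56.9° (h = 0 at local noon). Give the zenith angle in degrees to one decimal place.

θ_z = 66.1°

cos θ_z = sin φ sin δ + cos φ cos δ cos h = -0.091318 + 0.496113 = 0.404795.
θ_z = arccos(0.404795) = 66.1°.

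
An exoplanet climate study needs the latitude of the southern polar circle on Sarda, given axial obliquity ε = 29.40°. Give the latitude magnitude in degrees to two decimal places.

60.60°

The polar circle is the lowest latitude that experiences at least one full rotation of continuous darkness at the northern-summer solstice; it lies at |ϕ| = 90° − ε = 90° − 29.40° = 60.60°.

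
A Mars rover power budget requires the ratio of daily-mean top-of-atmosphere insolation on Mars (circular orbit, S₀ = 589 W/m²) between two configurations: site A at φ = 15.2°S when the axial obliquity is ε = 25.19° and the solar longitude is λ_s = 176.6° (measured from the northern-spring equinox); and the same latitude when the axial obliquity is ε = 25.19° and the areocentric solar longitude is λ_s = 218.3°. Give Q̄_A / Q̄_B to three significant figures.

— Configuration A (φ=-15.2°):
Solar declination: sin δ = sin ε · sin λ_s = sin 25.19° × sin 176.6° = 0.02524, so δ = +1.446°.
cos H₀ = −tan(-15.2°) tan(+1.446°) = 0.0069, H₀ = 1.5639 rad.
Bracket: H₀ sin φ sin δ + cos φ cos δ sin H₀ = 1.5639×-0.26219×0.02524 + 0.96502×0.99968×0.99998 = -0.010349 + 0.964692 = 0.954343.
Q̄ = (S₀/π) × [bracket] = (589/π) × 0.954343 = 178.92 W/m².
— Configuration B (φ=-15.2°):
sin δ = sin 25.19° × sin 218.3° = -0.26379, so δ = -15.295°.
cos H₀ = −tan(-15.2°) tan(-15.295°) = -0.0743, H₀ = 1.6452 rad.
Bracket: H₀ sin φ sin δ + cos φ cos δ sin H₀ = 1.6452×-0.26219×-0.26379 + 0.96502×0.96458×0.99724 = 0.113787 + 0.928270 = 1.042057.
Q̄ = (S₀/π) × [bracket] = (589/π) × 1.042057 = 195.37 W/m².
Ratio Q̄_A / Q̄_B = 178.92 / 195.37 = 0.9158.

Q̄_A / Q̄_B ≈ 0.916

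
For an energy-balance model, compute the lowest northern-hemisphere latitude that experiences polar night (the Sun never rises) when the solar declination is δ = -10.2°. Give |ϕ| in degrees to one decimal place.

Polar night requires cos h₀ = −tan ϕ tan δ ≥ 1, i.e. tan ϕ tan δ ≤ −1.
The boundary is |tan ϕ| · |tan δ| = 1, so |ϕ| = 90° − |δ| = 90° − 10.2° = 79.8° in the northern hemisphere.

|ϕ| = 79.8°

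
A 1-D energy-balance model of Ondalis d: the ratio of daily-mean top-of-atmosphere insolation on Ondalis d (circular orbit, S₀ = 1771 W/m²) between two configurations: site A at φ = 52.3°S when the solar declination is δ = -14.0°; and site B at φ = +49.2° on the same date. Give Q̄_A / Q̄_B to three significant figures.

Q̄_A / Q̄_B ≈ 2.48

— Configuration A (φ=-52.3°):
cos H₀ = −tan(-52.3°) tan(-14.000°) = -0.3226, H₀ = 1.8993 rad.
Bracket: H₀ sin φ sin δ + cos φ cos δ sin H₀ = 1.8993×-0.79122×-0.24192 + 0.61153×0.97030×0.94654 = 0.363549 + 0.561646 = 0.925195.
Q̄ = (S₀/π) × [bracket] = (1771/π) × 0.925195 = 521.56 W/m².
— Configuration B (φ=+49.2°):
cos H₀ = −tan(+49.2°) tan(-14.000°) = 0.2888, H₀ = 1.2778 rad.
Bracket: H₀ sin φ sin δ + cos φ cos δ sin H₀ = 1.2778×0.75700×-0.24192 + 0.65342×0.97030×0.95737 = -0.234008 + 0.606985 = 0.372977.
Q̄ = (S₀/π) × [bracket] = (1771/π) × 0.372977 = 210.26 W/m².
Ratio Q̄_A / Q̄_B = 521.56 / 210.26 = 2.481.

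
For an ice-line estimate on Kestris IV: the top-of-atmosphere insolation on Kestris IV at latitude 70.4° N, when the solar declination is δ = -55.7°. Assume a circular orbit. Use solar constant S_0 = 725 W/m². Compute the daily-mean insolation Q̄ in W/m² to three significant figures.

cos h₀ = −tan(+70.4°) tan(-55.700°) = 4.1169 ≥ 1 ⇒ polar night, h₀ = 0 and Q̄ = 0.

Q̄ ≈ 0.00 W/m²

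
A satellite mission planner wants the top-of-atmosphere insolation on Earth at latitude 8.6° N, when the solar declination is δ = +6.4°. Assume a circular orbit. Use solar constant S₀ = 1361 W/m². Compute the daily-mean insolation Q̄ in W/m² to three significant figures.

Q̄ ≈ 437 W/m²

cos H₀ = −tan(+8.6°) tan(+6.400°) = -0.0170, H₀ = 1.5878 rad.
Bracket: H₀ sin φ sin δ + cos φ cos δ sin H₀ = 1.5878×0.14954×0.11147 + 0.98876×0.99377×0.99986 = 0.026467 + 0.982462 = 1.008929.
Q̄ = (S₀/π) × [bracket] = (1361/π) × 1.008929 = 437.1 W/m².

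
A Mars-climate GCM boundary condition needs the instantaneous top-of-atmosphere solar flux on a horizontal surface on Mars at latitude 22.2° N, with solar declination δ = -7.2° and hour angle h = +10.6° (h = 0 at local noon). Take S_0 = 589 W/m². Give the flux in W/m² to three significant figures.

504 W/m²

cos θ_z = sin ϕ sin δ + cos ϕ cos δ cos h = -0.047356 + 0.902895 = 0.855539.
Flux = S_0 · cos θ_z = 589 × 0.855539 = 503.9 W/m².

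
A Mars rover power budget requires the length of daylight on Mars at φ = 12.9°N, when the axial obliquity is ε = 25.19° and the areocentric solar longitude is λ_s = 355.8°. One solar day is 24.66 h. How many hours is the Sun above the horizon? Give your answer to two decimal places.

sin δ = sin 25.19° × sin 355.8° = -0.03117, so δ = -1.786°.
cos H₀ = −tan φ · tan δ = −tan(+12.9°) × tan(-1.786°) = 0.0071, so H₀ = 1.5637 rad = 89.59°.
Daylight = 2H₀/(2π) × 24.66 h = (1.5637/π) × 24.66 = 12.27 h.

12.27 h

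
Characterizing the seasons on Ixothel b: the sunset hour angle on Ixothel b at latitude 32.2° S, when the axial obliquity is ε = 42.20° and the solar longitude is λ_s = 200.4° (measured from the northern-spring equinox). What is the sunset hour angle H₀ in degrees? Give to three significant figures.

Solar declination: sin δ = sin ε · sin λ_s = sin 42.20° × sin 200.4° = -0.23414, so δ = -13.541°.
cos H₀ = −tan φ · tan δ = −tan(-32.2°) × tan(-13.541°) = -0.1517, so H₀ = 1.7230 rad = 98.72°.

H₀ = 98.7°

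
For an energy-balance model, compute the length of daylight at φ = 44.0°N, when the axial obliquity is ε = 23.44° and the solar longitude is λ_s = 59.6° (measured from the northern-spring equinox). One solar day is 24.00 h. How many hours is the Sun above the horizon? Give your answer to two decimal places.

Solar declination: sin δ = sin ε · sin λ_s = sin 23.44° × sin 59.6° = 0.34310, so δ = +20.066°.
cos H₀ = −tan φ · tan δ = −tan(+44.0°) × tan(+20.066°) = -0.3527, so H₀ = 1.9313 rad = 110.65°.
Daylight = 2H₀/(2π) × 24.00 h = (1.9313/π) × 24.00 = 14.75 h.

14.75 h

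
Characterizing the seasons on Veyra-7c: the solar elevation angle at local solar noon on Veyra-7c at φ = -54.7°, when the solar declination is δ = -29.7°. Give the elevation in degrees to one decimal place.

65.0°

At local noon the hour angle is zero, so the zenith angle equals |φ − δ| = |-54.7° − (-29.700°)| = 25.000°.
Elevation = 90° − 25.000° = 65.0°.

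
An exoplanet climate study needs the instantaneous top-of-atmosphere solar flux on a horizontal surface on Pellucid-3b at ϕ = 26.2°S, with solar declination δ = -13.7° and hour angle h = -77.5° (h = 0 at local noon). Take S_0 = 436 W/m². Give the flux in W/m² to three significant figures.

cos θ_z = sin ϕ sin δ + cos ϕ cos δ cos h = 0.104565 + 0.188677 = 0.293242.
Flux = S_0 · cos θ_z = 436 × 0.293242 = 127.9 W/m².

128 W/m²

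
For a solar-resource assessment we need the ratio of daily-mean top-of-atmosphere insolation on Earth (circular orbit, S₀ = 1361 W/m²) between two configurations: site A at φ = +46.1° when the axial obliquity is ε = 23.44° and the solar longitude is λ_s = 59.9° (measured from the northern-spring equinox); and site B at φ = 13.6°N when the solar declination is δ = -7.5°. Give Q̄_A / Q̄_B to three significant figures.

Q̄_A / Q̄_B ≈ 1.19

— Configuration A (φ=+46.1°):
Solar declination: sin δ = sin ε · sin λ_s = sin 23.44° × sin 59.9° = 0.34415, so δ = +20.130°.
cos H₀ = −tan(+46.1°) tan(+20.130°) = -0.3809, H₀ = 1.9616 rad.
Bracket: H₀ sin φ sin δ + cos φ cos δ sin H₀ = 1.9616×0.72055×0.34415 + 0.69340×0.93892×0.92462 = 0.486432 + 0.601971 = 1.088403.
Q̄ = (S₀/π) × [bracket] = (1361/π) × 1.088403 = 471.52 W/m².
— Configuration B (φ=+13.6°):
cos H₀ = −tan(+13.6°) tan(-7.500°) = 0.0319, H₀ = 1.5389 rad.
Bracket: H₀ sin φ sin δ + cos φ cos δ sin H₀ = 1.5389×0.23514×-0.13053 + 0.97196×0.99144×0.99949 = -0.047233 + 0.963149 = 0.915916.
Q̄ = (S₀/π) × [bracket] = (1361/π) × 0.915916 = 396.79 W/m².
Ratio Q̄_A / Q̄_B = 471.52 / 396.79 = 1.188.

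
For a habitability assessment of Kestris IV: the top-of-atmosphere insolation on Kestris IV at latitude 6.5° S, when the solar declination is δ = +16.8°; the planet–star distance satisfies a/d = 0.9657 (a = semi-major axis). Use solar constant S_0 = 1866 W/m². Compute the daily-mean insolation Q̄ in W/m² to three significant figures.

Q̄ ≈ 499 W/m²

cos h₀ = −tan(-6.5°) tan(+16.800°) = 0.0344, h₀ = 1.5364 rad.
Bracket: h₀ sin ϕ sin δ + cos ϕ cos δ sin h₀ = 1.5364×-0.11320×0.28903 + 0.99357×0.95732×0.99941 = -0.050268 + 0.950603 = 0.900335.
Inverse-square distance factor (a/d)² = 0.9657² = 0.932576.
Q̄ = (S_0/π) × 0.932576 × [bracket] = (1866/π) × 0.932576 × 0.900335 = 498.7 W/m².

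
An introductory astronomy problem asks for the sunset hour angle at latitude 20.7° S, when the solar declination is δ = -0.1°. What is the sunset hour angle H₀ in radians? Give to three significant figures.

cos H₀ = −tan φ · tan δ = −tan(-20.7°) × tan(-0.100°) = -0.0007, so H₀ = 1.5715 rad = 90.04°.

H₀ = 1.57 rad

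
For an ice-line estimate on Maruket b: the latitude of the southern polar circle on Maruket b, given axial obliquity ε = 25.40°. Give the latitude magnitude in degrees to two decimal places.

64.60°

The polar circle is the lowest latitude that experiences at least one full rotation of continuous darkness at the northern-summer solstice; it lies at |φ| = 90° − ε = 90° − 25.40° = 64.60°.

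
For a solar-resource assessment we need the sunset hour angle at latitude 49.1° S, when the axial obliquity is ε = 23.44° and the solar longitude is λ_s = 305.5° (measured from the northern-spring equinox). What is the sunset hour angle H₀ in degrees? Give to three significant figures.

Solar declination: sin δ = sin ε · sin λ_s = sin 23.44° × sin 305.5° = -0.32385, so δ = -18.896°.
cos H₀ = −tan φ · tan δ = −tan(-49.1°) × tan(-18.896°) = -0.3952, so H₀ = 1.9770 rad = 113.28°.

H₀ = 113°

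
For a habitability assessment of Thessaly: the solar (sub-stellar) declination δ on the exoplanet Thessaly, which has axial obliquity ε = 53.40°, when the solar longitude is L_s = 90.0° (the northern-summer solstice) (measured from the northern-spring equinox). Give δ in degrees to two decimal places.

sin δ = sin ε · sin L_s = sin 53.40° × sin 90.0° = 0.802817.
δ = arcsin(0.802817) = +53.40°.

δ = +53.40°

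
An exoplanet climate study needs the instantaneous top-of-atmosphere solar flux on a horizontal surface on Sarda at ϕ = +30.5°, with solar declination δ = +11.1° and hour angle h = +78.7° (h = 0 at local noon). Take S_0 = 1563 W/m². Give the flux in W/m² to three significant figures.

412 W/m²

cos θ_z = sin ϕ sin δ + cos ϕ cos δ cos h = 0.097712 + 0.165674 = 0.263386.
Flux = S_0 · cos θ_z = 1563 × 0.263386 = 411.7 W/m².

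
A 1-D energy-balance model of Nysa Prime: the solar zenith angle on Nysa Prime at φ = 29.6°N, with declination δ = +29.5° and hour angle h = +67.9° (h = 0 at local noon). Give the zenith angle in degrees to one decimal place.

θ_z = 58.1°

cos θ_z = sin φ sin δ + cos φ cos δ cos h = 0.243229 + 0.284715 = 0.527944.
θ_z = arccos(0.527944) = 58.1°.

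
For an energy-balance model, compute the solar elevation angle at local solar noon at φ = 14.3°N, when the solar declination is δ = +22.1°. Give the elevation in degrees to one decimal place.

At local noon the hour angle is zero, so the zenith angle equals |φ − δ| = |+14.3° − (+22.100°)| = 7.800°.
Elevation = 90° − 7.800° = 82.2°.

82.2°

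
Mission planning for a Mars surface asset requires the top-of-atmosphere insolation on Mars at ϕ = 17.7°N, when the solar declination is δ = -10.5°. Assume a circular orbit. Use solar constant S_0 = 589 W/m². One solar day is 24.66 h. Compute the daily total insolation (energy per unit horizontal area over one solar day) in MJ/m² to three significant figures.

14.2 MJ/m²

cos h₀ = −tan(+17.7°) tan(-10.500°) = 0.0591, h₀ = 1.5116 rad.
Bracket: h₀ sin ϕ sin δ + cos ϕ cos δ sin h₀ = 1.5116×0.30403×-0.18224 + 0.95266×0.98325×0.99825 = -0.083752 + 0.935064 = 0.851312.
Q̄ = (S_0/π) × [bracket] = (589/π) × 0.851312 = 159.61 W/m².
Daily total = Q̄ × 24.66 h × 3600 s/h = 159.61 × 24.66 × 3600 / 10⁶ = 14.17 MJ/m².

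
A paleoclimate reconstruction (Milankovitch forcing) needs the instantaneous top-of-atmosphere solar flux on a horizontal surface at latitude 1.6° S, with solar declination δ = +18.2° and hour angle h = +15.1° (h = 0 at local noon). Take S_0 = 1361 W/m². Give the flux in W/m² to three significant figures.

1.24e+03 W/m²

cos θ_z = sin ϕ sin δ + cos ϕ cos δ cos h = -0.008721 + 0.916814 = 0.908093.
Flux = S_0 · cos θ_z = 1361 × 0.908093 = 1236 W/m².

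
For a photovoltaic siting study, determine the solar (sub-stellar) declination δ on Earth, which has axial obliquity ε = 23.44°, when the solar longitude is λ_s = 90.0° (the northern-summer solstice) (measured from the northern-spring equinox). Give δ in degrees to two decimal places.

δ = +23.44°

sin δ = sin ε · sin λ_s = sin 23.44° × sin 90.0° = 0.397789.
δ = arcsin(0.397789) = +23.44°.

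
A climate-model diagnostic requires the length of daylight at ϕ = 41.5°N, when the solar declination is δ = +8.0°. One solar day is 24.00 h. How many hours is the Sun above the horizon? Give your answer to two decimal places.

cos h₀ = −tan ϕ · tan δ = −tan(+41.5°) × tan(+8.000°) = -0.1243, so h₀ = 1.6955 rad = 97.14°.
Daylight = 2h₀/(2π) × 24.00 h = (1.6955/π) × 24.00 = 12.95 h.

12.95 h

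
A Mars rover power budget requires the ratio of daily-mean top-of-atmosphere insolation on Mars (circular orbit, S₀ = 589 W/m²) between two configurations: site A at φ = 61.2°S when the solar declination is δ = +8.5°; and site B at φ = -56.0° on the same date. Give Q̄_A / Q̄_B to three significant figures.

Q̄_A / Q̄_B ≈ 0.777

— Configuration A (φ=-61.2°):
cos H₀ = −tan(-61.2°) tan(+8.500°) = 0.2719, H₀ = 1.2955 rad.
Bracket: H₀ sin φ sin δ + cos φ cos δ sin H₀ = 1.2955×-0.87631×0.14781 + 0.48175×0.98902×0.96234 = -0.167803 + 0.458517 = 0.290714.
Q̄ = (S₀/π) × [bracket] = (589/π) × 0.290714 = 54.504 W/m².
— Configuration B (φ=-56.0°):
cos H₀ = −tan(-56.0°) tan(+8.500°) = 0.2216, H₀ = 1.3474 rad.
Bracket: H₀ sin φ sin δ + cos φ cos δ sin H₀ = 1.3474×-0.82904×0.14781 + 0.55919×0.98902×0.97514 = -0.165111 + 0.539301 = 0.374190.
Q̄ = (S₀/π) × [bracket] = (589/π) × 0.374190 = 70.155 W/m².
Ratio Q̄_A / Q̄_B = 54.504 / 70.155 = 0.7769.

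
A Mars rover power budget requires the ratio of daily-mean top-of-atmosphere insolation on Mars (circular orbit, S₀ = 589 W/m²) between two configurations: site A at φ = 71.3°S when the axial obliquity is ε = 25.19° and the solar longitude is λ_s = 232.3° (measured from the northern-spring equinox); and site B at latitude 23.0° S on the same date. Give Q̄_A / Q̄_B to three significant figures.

Q̄_A / Q̄_B ≈ 0.925

— Configuration A (φ=-71.3°):
Solar declination: sin δ = sin ε · sin λ_s = sin 25.19° × sin 232.3° = -0.33676, so δ = -19.680°.
cos H₀ = −tan(-71.3°) tan(-19.680°) = -1.0566 ≤ −1 ⇒ polar day, H₀ = π.
Bracket: H₀ sin φ sin δ + cos φ cos δ sin H₀ = 3.1416×-0.94721×-0.33676 + 0.32061×0.94159×0.00000 = 1.002115 + 0.000000 = 1.002115.
Q̄ = (S₀/π) × [bracket] = (589/π) × 1.002115 = 187.88 W/m².
— Configuration B (φ=-23.0°):
cos H₀ = −tan(-23.0°) tan(-19.680°) = -0.1518, H₀ = 1.7232 rad.
Bracket: H₀ sin φ sin δ + cos φ cos δ sin H₀ = 1.7232×-0.39073×-0.33676 + 0.92050×0.94159×0.98841 = 0.226743 + 0.856688 = 1.083431.
Q̄ = (S₀/π) × [bracket] = (589/π) × 1.083431 = 203.13 W/m².
Ratio Q̄_A / Q̄_B = 187.88 / 203.13 = 0.9249.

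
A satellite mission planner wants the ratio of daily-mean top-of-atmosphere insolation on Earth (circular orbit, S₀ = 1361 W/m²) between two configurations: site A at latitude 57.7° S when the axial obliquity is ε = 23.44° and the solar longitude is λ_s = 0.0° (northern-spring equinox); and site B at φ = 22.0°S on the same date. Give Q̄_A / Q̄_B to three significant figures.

Q̄_A / Q̄_B ≈ 0.576

— Configuration A (φ=-57.7°):
Solar declination: sin δ = sin ε · sin λ_s = sin 23.44° × sin 0.0° = 0.00000, so δ = +0.000°.
cos H₀ = −tan(-57.7°) tan(+0.000°) = 0.0000, H₀ = 1.5708 rad.
Bracket: H₀ sin φ sin δ + cos φ cos δ sin H₀ = 1.5708×-0.84526×0.00000 + 0.53435×1.00000×1.00000 = -0.000000 + 0.534350 = 0.534350.
Q̄ = (S₀/π) × [bracket] = (1361/π) × 0.534350 = 231.49 W/m².
— Configuration B (φ=-22.0°):
cos H₀ = −tan(-22.0°) tan(+0.000°) = 0.0000, H₀ = 1.5708 rad.
Bracket: H₀ sin φ sin δ + cos φ cos δ sin H₀ = 1.5708×-0.37461×0.00000 + 0.92718×1.00000×1.00000 = -0.000000 + 0.927180 = 0.927180.
Q̄ = (S₀/π) × [bracket] = (1361/π) × 0.927180 = 401.67 W/m².
Ratio Q̄_A / Q̄_B = 231.49 / 401.67 = 0.5763.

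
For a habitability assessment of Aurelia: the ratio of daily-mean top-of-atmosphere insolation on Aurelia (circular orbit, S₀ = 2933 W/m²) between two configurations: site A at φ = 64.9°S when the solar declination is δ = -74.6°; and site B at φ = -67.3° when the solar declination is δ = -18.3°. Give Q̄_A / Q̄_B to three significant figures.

Q̄_A / Q̄_B ≈ 2.91

— Configuration A (φ=-64.9°):
cos H₀ = −tan(-64.9°) tan(-74.600°) = -7.7502 ≤ −1 ⇒ polar day, H₀ = π.
Bracket: H₀ sin φ sin δ + cos φ cos δ sin H₀ = 3.1416×-0.90557×-0.96410 + 0.42420×0.26556×0.00000 = 2.742805 + 0.000000 = 2.742805.
Q̄ = (S₀/π) × [bracket] = (2933/π) × 2.742805 = 2560.7 W/m².
— Configuration B (φ=-67.3°):
cos H₀ = −tan(-67.3°) tan(-18.300°) = -0.7906, H₀ = 2.4826 rad.
Bracket: H₀ sin φ sin δ + cos φ cos δ sin H₀ = 2.4826×-0.92254×-0.31399 + 0.38591×0.94943×0.61232 = 0.719131 + 0.224351 = 0.943482.
Q̄ = (S₀/π) × [bracket] = (2933/π) × 0.943482 = 880.84 W/m².
Ratio Q̄_A / Q̄_B = 2560.7 / 880.84 = 2.907.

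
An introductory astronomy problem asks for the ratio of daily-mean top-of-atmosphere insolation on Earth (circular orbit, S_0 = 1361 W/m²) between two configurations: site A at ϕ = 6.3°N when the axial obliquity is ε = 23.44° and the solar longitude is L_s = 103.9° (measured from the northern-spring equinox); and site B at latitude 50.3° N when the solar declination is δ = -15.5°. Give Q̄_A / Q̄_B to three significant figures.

Q̄_A / Q̄_B ≈ 3.01

— Configuration A (ϕ=+6.3°):
Solar declination: sin δ = sin ε · sin L_s = sin 23.44° × sin 103.9° = 0.38614, so δ = +22.715°.
cos h₀ = −tan(+6.3°) tan(+22.715°) = -0.0462, h₀ = 1.6170 rad.
Bracket: h₀ sin ϕ sin δ + cos ϕ cos δ sin h₀ = 1.6170×0.10973×0.38614 + 0.99396×0.92244×0.99893 = 0.068514 + 0.915887 = 0.984401.
Q̄ = (S_0/π) × [bracket] = (1361/π) × 0.984401 = 426.46 W/m².
— Configuration B (ϕ=+50.3°):
cos h₀ = −tan(+50.3°) tan(-15.500°) = 0.3340, h₀ = 1.2302 rad.
Bracket: h₀ sin ϕ sin δ + cos ϕ cos δ sin h₀ = 1.2302×0.76940×-0.26724 + 0.63877×0.96363×0.94256 = -0.252947 + 0.580181 = 0.327234.
Q̄ = (S_0/π) × [bracket] = (1361/π) × 0.327234 = 141.76 W/m².
Ratio Q̄_A / Q̄_B = 426.46 / 141.76 = 3.008.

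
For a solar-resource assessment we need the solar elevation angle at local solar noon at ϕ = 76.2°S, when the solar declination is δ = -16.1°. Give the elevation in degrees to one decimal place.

29.9°

At local noon the hour angle is zero, so the zenith angle equals |ϕ − δ| = |-76.2° − (-16.100°)| = 60.100°.
Elevation = 90° − 60.100° = 29.9°.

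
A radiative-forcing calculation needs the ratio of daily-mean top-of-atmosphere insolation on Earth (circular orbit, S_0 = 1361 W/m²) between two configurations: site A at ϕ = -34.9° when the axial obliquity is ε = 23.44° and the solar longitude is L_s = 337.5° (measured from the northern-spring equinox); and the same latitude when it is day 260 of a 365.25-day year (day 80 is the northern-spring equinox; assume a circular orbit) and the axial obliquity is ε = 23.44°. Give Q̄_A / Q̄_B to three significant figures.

Q̄_A / Q̄_B ≈ 1.18

— Configuration A (ϕ=-34.9°):
Solar declination: sin δ = sin ε · sin L_s = sin 23.44° × sin 337.5° = -0.15223, so δ = -8.756°.
cos h₀ = −tan(-34.9°) tan(-8.756°) = -0.1074, h₀ = 1.6785 rad.
Bracket: h₀ sin ϕ sin δ + cos ϕ cos δ sin h₀ = 1.6785×-0.57215×-0.15223 + 0.82015×0.98835×0.99421 = 0.146195 + 0.805902 = 0.952097.
Q̄ = (S_0/π) × [bracket] = (1361/π) × 0.952097 = 412.47 W/m².
— Configuration B (ϕ=-34.9°):
Solar longitude: L_s = 360° × (260 − 80)/365.25 = 177.413°.
sin δ = sin 23.44° × sin 177.413° = 0.01796, so δ = +1.029°.
cos h₀ = −tan(-34.9°) tan(+1.029°) = 0.0125, h₀ = 1.5583 rad.
Bracket: h₀ sin ϕ sin δ + cos ϕ cos δ sin h₀ = 1.5583×-0.57215×0.01796 + 0.82015×0.99984×0.99992 = -0.016013 + 0.819953 = 0.803940.
Q̄ = (S_0/π) × [bracket] = (1361/π) × 0.803940 = 348.28 W/m².
Ratio Q̄_A / Q̄_B = 412.47 / 348.28 = 1.184.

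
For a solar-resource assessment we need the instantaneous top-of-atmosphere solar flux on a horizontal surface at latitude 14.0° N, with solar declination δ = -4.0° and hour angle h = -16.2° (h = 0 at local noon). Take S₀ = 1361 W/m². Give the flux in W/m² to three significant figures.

1.24e+03 W/m²

cos θ_z = sin φ sin δ + cos φ cos δ cos h = -0.016876 + 0.929499 = 0.912623.
Flux = S₀ · cos θ_z = 1361 × 0.912623 = 1242 W/m².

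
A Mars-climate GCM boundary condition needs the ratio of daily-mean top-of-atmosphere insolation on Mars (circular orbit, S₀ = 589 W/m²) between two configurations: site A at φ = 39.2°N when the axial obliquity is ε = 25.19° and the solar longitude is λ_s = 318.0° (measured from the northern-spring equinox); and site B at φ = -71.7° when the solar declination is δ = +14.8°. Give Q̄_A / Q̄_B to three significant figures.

Q̄_A / Q̄_B ≈ 18.5

— Configuration A (φ=+39.2°):
Solar declination: sin δ = sin ε · sin λ_s = sin 25.19° × sin 318.0° = -0.28480, so δ = -16.547°.
cos H₀ = −tan(+39.2°) tan(-16.547°) = 0.2423, H₀ = 1.3261 rad.
Bracket: H₀ sin φ sin δ + cos φ cos δ sin H₀ = 1.3261×0.63203×-0.28480 + 0.77494×0.95859×0.97020 = -0.238701 + 0.720713 = 0.482012.
Q̄ = (S₀/π) × [bracket] = (589/π) × 0.482012 = 90.370 W/m².
— Configuration B (φ=-71.7°):
cos H₀ = −tan(-71.7°) tan(+14.800°) = 0.7989, H₀ = 0.6453 rad.
Bracket: H₀ sin φ sin δ + cos φ cos δ sin H₀ = 0.6453×-0.94943×0.25545 + 0.31399×0.96682×0.60146 = -0.156506 + 0.182586 = 0.026080.
Q̄ = (S₀/π) × [bracket] = (589/π) × 0.026080 = 4.8896 W/m².
Ratio Q̄_A / Q̄_B = 90.370 / 4.8896 = 18.48.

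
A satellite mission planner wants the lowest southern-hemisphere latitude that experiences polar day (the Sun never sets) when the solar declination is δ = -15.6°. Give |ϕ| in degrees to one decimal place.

|ϕ| = 74.4°

Polar day requires cos h₀ = −tan ϕ tan δ ≤ −1, i.e. tan ϕ tan δ ≥ 1.
The boundary is |tan ϕ| · |tan δ| = 1, so |ϕ| = 90° − |δ| = 90° − 15.6° = 74.4° in the southern hemisphere.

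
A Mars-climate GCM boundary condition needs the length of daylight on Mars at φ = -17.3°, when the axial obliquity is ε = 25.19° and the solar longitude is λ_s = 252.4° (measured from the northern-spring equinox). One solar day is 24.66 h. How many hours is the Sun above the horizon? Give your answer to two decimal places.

Solar declination: sin δ = sin ε · sin λ_s = sin 25.19° × sin 252.4° = -0.40570, so δ = -23.935°.
cos H₀ = −tan φ · tan δ = −tan(-17.3°) × tan(-23.935°) = -0.1382, so H₀ = 1.7095 rad = 97.95°.
Daylight = 2H₀/(2π) × 24.66 h = (1.7095/π) × 24.66 = 13.42 h.

13.42 h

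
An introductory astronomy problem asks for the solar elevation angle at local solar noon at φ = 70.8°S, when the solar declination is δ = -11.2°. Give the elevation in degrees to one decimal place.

30.4°

At local noon the hour angle is zero, so the zenith angle equals |φ − δ| = |-70.8° − (-11.200°)| = 59.600°.
Elevation = 90° − 59.600° = 30.4°.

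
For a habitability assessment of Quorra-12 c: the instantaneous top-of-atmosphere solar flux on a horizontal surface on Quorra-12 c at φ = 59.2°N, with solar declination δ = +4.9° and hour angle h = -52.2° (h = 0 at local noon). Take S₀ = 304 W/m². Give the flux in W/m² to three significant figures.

cos θ_z = sin φ sin δ + cos φ cos δ cos h = 0.073370 + 0.312688 = 0.386058.
Flux = S₀ · cos θ_z = 304 × 0.386058 = 117.4 W/m².

117 W/m²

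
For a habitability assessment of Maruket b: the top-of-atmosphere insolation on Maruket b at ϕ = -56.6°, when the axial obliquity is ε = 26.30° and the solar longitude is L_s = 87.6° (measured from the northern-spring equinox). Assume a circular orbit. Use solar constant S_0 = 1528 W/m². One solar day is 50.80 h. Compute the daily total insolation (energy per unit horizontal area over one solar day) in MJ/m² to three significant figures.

Solar declination: sin δ = sin ε · sin L_s = sin 26.30° × sin 87.6° = 0.44268, so δ = +26.275°.
cos h₀ = −tan(-56.6°) tan(+26.275°) = 0.7487, h₀ = 0.7247 rad.
Bracket: h₀ sin ϕ sin δ + cos ϕ cos δ sin h₀ = 0.7247×-0.83485×0.44268 + 0.55048×0.89668×0.66288 = -0.267828 + 0.327200 = 0.059372.
Q̄ = (S_0/π) × [bracket] = (1528/π) × 0.059372 = 28.877 W/m².
Daily total = Q̄ × 50.80 h × 3600 s/h = 28.877 × 50.80 × 3600 / 10⁶ = 5.281 MJ/m².

5.28 MJ/m²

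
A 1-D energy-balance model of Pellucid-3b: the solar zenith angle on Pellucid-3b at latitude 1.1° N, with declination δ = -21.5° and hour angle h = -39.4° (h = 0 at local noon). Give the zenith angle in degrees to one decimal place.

cos θ_z = sin ϕ sin δ + cos ϕ cos δ cos h = -0.007036 + 0.718832 = 0.711796.
θ_z = arccos(0.711796) = 44.6°.

θ_z = 44.6°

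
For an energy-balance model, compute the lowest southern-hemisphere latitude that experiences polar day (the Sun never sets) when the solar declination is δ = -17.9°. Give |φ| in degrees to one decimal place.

|φ| = 72.1°

Polar day requires cos H₀ = −tan φ tan δ ≤ −1, i.e. tan φ tan δ ≥ 1.
The boundary is |tan φ| · |tan δ| = 1, so |φ| = 90° − |δ| = 90° − 17.9° = 72.1° in the southern hemisphere.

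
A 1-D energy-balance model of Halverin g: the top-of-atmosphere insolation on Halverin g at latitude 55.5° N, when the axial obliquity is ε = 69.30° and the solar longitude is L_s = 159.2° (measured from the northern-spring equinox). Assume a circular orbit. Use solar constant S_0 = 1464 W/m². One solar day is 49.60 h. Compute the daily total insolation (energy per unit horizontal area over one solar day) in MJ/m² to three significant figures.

Solar declination: sin δ = sin ε · sin L_s = sin 69.30° × sin 159.2° = 0.33218, so δ = +19.401°.
cos h₀ = −tan(+55.5°) tan(+19.401°) = -0.5124, h₀ = 2.1088 rad.
Bracket: h₀ sin ϕ sin δ + cos ϕ cos δ sin h₀ = 2.1088×0.82413×0.33218 + 0.56641×0.94322×0.85873 = 0.577304 + 0.458776 = 1.036080.
Q̄ = (S_0/π) × [bracket] = (1464/π) × 1.036080 = 482.82 W/m².
Daily total = Q̄ × 49.60 h × 3600 s/h = 482.82 × 49.60 × 3600 / 10⁶ = 86.21 MJ/m².

86.2 MJ/m²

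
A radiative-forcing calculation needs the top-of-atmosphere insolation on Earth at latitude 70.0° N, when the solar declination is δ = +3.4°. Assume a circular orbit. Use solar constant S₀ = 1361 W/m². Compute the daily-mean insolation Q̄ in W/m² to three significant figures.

cos H₀ = −tan(+70.0°) tan(+3.400°) = -0.1632, H₀ = 1.7348 rad.
Bracket: H₀ sin φ sin δ + cos φ cos δ sin H₀ = 1.7348×0.93969×0.05931 + 0.34202×0.99824×0.98659 = 0.096686 + 0.336840 = 0.433526.
Q̄ = (S₀/π) × [bracket] = (1361/π) × 0.433526 = 187.8 W/m².

Q̄ ≈ 188 W/m²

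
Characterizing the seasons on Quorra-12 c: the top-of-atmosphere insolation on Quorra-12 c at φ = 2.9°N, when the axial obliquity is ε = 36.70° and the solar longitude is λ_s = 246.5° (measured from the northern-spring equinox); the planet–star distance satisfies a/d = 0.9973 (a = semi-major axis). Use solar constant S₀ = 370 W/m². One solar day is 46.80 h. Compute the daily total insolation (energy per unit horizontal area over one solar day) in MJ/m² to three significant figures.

15.6 MJ/m²

Solar declination: sin δ = sin ε · sin λ_s = sin 36.70° × sin 246.5° = -0.54806, so δ = -33.234°.
cos H₀ = −tan(+2.9°) tan(-33.234°) = 0.0332, H₀ = 1.5376 rad.
Bracket: H₀ sin φ sin δ + cos φ cos δ sin H₀ = 1.5376×0.05059×-0.54806 + 0.99872×0.83644×0.99945 = -0.042632 + 0.834910 = 0.792278.
Inverse-square distance factor (a/d)² = 0.9973² = 0.994607.
Q̄ = (S₀/π) × 0.994607 × [bracket] = (370/π) × 0.994607 × 0.792278 = 92.807 W/m².
Daily total = Q̄ × 46.80 h × 3600 s/h = 92.807 × 46.80 × 3600 / 10⁶ = 15.64 MJ/m².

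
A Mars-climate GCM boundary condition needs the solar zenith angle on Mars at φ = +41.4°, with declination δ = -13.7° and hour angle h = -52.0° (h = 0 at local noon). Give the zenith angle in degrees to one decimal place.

θ_z = 73.0°

cos θ_z = sin φ sin δ + cos φ cos δ cos h = -0.156624 + 0.448675 = 0.292051.
θ_z = arccos(0.292051) = 73.0°.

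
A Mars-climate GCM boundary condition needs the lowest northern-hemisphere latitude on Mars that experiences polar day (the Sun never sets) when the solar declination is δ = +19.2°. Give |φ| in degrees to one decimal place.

|φ| = 70.8°

Polar day requires cos H₀ = −tan φ tan δ ≤ −1, i.e. tan φ tan δ ≥ 1.
The boundary is |tan φ| · |tan δ| = 1, so |φ| = 90° − |δ| = 90° − 19.2° = 70.8° in the northern hemisphere.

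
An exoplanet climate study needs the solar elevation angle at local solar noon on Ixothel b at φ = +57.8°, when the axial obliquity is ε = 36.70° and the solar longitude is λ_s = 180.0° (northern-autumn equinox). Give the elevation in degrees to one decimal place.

32.2°

Solar declination: sin δ = sin ε · sin λ_s = sin 36.70° × sin 180.0° = 0.00000, so δ = +0.000°.
At local noon the hour angle is zero, so the zenith angle equals |φ − δ| = |+57.8° − (+0.000°)| = 57.800°.
Elevation = 90° − 57.800° = 32.2°.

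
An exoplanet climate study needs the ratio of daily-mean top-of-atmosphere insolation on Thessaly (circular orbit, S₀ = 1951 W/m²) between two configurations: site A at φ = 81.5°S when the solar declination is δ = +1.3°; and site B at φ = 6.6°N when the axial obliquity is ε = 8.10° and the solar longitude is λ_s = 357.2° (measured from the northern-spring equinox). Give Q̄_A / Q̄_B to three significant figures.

— Configuration A (φ=-81.5°):
cos H₀ = −tan(-81.5°) tan(+1.300°) = 0.1518, H₀ = 1.4184 rad.
Bracket: H₀ sin φ sin δ + cos φ cos δ sin H₀ = 1.4184×-0.98902×0.02269 + 0.14781×0.99974×0.98840 = -0.031830 + 0.146057 = 0.114227.
Q̄ = (S₀/π) × [bracket] = (1951/π) × 0.114227 = 70.938 W/m².
— Configuration B (φ=+6.6°):
Solar declination: sin δ = sin ε · sin λ_s = sin 8.10° × sin 357.2° = -0.00688, so δ = -0.394°.
cos H₀ = −tan(+6.6°) tan(-0.394°) = 0.0008, H₀ = 1.5700 rad.
Bracket: H₀ sin φ sin δ + cos φ cos δ sin H₀ = 1.5700×0.11494×-0.00688 + 0.99337×0.99998×1.00000 = -0.001242 + 0.993350 = 0.992108.
Q̄ = (S₀/π) × [bracket] = (1951/π) × 0.992108 = 616.12 W/m².
Ratio Q̄_A / Q̄_B = 70.938 / 616.12 = 0.1151.

Q̄_A / Q̄_B ≈ 0.115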